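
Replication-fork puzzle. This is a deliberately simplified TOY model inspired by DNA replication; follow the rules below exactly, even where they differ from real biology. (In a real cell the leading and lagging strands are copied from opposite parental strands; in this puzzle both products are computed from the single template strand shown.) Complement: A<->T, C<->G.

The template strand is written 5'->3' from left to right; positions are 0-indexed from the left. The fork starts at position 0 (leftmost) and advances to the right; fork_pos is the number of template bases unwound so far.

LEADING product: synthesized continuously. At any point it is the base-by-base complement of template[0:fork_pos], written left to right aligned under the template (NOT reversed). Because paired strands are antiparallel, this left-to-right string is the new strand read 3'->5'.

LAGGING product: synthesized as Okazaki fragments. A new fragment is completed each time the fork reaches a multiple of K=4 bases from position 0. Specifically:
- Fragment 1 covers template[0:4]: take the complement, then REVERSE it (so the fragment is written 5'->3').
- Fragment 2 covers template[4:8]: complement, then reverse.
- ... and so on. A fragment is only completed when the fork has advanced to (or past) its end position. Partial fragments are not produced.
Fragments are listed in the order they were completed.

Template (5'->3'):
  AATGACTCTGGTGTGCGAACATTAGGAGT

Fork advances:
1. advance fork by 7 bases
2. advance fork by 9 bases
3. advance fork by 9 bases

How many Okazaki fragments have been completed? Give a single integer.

Answer: 6

Derivation:
Step 1: advance 7 -> fork_pos = 0 + 7 = 7. Reached multiple(s) of 4: 4 -> fragment 1 completed (1 total).
Step 2: advance 9 -> fork_pos = 7 + 9 = 16. Reached multiple(s) of 4: 8, 12, 16 -> fragments 2-4 completed (4 total).
Step 3: advance 9 -> fork_pos = 16 + 9 = 25. Reached multiple(s) of 4: 20, 24 -> fragments 5-6 completed (6 total).
Check: final fork_pos = 25; the multiples of 4 that are <= 25 are 4..24 -> 25 // 4 = 6 completed fragment(s).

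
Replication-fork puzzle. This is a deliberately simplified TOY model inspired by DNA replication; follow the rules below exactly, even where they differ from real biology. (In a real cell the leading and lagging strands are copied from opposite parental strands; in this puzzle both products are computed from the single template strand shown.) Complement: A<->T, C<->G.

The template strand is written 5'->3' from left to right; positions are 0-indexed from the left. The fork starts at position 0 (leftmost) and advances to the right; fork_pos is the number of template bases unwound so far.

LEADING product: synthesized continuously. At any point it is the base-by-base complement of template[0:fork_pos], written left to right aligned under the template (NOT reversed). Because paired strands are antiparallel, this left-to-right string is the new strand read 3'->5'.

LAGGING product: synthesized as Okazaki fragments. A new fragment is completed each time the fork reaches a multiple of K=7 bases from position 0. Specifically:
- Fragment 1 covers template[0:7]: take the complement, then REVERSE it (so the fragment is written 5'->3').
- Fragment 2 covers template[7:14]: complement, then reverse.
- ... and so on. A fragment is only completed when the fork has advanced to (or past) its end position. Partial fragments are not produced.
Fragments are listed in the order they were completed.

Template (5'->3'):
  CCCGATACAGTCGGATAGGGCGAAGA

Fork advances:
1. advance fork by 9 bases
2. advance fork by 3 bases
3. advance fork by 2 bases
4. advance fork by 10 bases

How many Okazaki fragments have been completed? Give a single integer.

Answer: 3

Derivation:
Step 1: advance 9 -> fork_pos = 0 + 9 = 9. Reached multiple(s) of 7: 7 -> fragment 1 completed (1 total).
Step 2: advance 3 -> fork_pos = 9 + 3 = 12. Next multiple of 7 is 14 (not reached); still 1 fragment(s).
Step 3: advance 2 -> fork_pos = 12 + 2 = 14. Reached multiple(s) of 7: 14 -> fragment 2 completed (2 total).
Step 4: advance 10 -> fork_pos = 14 + 10 = 24. Reached multiple(s) of 7: 21 -> fragment 3 completed (3 total).
Check: final fork_pos = 24; the multiples of 7 that are <= 24 are 7..21 -> 24 // 7 = 3 completed fragment(s).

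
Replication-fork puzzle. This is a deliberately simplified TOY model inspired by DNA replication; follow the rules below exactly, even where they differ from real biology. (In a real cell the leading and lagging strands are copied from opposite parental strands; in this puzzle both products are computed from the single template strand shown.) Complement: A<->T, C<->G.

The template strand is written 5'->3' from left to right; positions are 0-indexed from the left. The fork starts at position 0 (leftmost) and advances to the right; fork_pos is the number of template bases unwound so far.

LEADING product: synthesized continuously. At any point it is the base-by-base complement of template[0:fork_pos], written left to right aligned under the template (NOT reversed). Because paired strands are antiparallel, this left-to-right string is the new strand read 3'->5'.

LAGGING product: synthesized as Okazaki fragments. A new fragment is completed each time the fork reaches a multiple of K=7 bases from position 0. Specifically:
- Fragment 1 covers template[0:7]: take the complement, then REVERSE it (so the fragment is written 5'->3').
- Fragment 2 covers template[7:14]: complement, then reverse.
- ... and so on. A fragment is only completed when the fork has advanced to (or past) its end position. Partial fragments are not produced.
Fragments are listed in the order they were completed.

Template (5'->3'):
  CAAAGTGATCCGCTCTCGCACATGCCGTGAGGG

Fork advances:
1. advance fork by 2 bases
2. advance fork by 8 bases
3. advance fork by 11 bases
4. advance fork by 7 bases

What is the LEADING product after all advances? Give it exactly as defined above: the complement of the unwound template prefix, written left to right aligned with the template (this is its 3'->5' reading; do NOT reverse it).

Answer: GTTTCACTAGGCGAGAGCGTGTACGGCA

Derivation:
Step 1: advance 2 -> fork_pos = 0 + 2 = 2.
Step 2: advance 8 -> fork_pos = 2 + 8 = 10.
Step 3: advance 11 -> fork_pos = 10 + 11 = 21.
Step 4: advance 7 -> fork_pos = 21 + 7 = 28.
Unwound prefix: template[0:28] = CAAAGTGATCCGCTCTCGCACATGCCGT
Complement it base by base (A<->T, C<->G), keeping left-to-right order:
  [0:5] CAAAG -> GTTTC
  [5:10] TGATC -> ACTAG
  [10:15] CGCTC -> GCGAG
  [15:20] TCGCA -> AGCGT
  [20:25] CATGC -> GTACG
  [25:28] CGT -> GCA
Concatenate: GTTTCACTAGGCGAGAGCGTGTACGGCA (length 28; written aligned with the template, i.e. 3'->5').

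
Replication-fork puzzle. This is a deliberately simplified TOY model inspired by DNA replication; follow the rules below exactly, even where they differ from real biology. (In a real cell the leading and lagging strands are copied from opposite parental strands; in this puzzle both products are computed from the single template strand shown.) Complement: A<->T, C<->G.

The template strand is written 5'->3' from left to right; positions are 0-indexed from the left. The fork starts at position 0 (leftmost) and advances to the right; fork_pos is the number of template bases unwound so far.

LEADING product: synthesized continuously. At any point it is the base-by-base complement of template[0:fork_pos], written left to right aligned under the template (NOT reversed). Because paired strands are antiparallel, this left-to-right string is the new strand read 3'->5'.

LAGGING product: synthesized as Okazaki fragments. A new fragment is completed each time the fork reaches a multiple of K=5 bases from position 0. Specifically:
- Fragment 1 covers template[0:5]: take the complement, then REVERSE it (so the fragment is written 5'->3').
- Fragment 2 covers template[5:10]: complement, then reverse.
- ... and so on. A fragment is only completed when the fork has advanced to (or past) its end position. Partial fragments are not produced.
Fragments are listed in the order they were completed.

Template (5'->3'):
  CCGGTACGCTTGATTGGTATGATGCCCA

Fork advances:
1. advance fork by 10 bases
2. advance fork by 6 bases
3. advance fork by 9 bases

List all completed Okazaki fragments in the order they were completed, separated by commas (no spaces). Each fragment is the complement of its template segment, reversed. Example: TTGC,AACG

Step 1: advance 10 -> fork_pos = 0 + 10 = 10. Reached multiple(s) of 5: 5, 10 -> fragments 1-2 completed (2 total).
Step 2: advance 6 -> fork_pos = 10 + 6 = 16. Reached multiple(s) of 5: 15 -> fragment 3 completed (3 total).
Step 3: advance 9 -> fork_pos = 16 + 9 = 25. Reached multiple(s) of 5: 20, 25 -> fragments 4-5 completed (5 total).
Final fork_pos = 25, so 5 fragment(s) are complete. Build each: template segment -> complement -> reverse.
Fragment 1: template[0:5] = CCGGT -> complement GGCCA -> reversed ACCGG
Fragment 2: template[5:10] = ACGCT -> complement TGCGA -> reversed AGCGT
Fragment 3: template[10:15] = TGATT -> complement ACTAA -> reversed AATCA
Fragment 4: template[15:20] = GGTAT -> complement CCATA -> reversed ATACC
Fragment 5: template[20:25] = GATGC -> complement CTACG -> reversed GCATC

Answer: ACCGG,AGCGT,AATCA,ATACC,GCATC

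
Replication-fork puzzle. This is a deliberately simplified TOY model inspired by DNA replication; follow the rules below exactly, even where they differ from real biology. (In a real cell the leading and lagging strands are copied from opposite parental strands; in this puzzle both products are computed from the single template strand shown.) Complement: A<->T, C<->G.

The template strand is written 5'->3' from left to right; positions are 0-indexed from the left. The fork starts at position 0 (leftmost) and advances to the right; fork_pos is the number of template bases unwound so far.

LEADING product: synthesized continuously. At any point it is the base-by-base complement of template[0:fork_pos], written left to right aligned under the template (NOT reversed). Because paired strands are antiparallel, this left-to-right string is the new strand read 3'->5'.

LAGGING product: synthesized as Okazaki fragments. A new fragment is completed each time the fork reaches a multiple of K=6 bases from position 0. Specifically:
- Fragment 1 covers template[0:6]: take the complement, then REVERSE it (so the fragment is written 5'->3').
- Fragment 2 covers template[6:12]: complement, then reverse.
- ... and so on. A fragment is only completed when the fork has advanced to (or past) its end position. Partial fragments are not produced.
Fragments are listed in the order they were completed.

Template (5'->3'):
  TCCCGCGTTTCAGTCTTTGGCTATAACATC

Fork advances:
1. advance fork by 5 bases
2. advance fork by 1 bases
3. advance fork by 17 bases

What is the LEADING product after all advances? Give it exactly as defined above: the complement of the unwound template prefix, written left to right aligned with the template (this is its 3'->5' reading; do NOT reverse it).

Step 1: advance 5 -> fork_pos = 0 + 5 = 5.
Step 2: advance 1 -> fork_pos = 5 + 1 = 6.
Step 3: advance 17 -> fork_pos = 6 + 17 = 23.
Unwound prefix: template[0:23] = TCCCGCGTTTCAGTCTTTGGCTA
Complement it base by base (A<->T, C<->G), keeping left-to-right order:
  [0:5] TCCCG -> AGGGC
  [5:10] CGTTT -> GCAAA
  [10:15] CAGTC -> GTCAG
  [15:20] TTTGG -> AAACC
  [20:23] CTA -> GAT
Concatenate: AGGGCGCAAAGTCAGAAACCGAT (length 23; written aligned with the template, i.e. 3'->5').

Answer: AGGGCGCAAAGTCAGAAACCGAT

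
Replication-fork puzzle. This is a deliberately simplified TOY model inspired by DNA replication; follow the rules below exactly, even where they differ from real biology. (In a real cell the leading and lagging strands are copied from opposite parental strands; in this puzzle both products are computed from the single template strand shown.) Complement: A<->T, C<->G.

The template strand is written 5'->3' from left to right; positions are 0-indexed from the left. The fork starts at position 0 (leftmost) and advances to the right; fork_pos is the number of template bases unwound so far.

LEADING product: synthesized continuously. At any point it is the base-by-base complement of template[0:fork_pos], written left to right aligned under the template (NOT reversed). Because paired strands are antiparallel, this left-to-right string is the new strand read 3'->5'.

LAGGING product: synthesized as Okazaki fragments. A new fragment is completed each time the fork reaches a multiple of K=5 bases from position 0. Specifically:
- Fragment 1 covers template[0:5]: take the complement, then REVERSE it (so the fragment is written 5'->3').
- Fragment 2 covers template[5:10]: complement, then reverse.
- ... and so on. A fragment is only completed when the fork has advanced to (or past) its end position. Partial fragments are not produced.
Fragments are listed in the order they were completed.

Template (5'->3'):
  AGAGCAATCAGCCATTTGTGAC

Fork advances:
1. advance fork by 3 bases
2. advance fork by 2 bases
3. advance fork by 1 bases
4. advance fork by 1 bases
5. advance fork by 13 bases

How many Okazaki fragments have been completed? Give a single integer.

Answer: 4

Derivation:
Step 1: advance 3 -> fork_pos = 0 + 3 = 3. Next multiple of 5 is 5 (not reached); still 0 fragment(s).
Step 2: advance 2 -> fork_pos = 3 + 2 = 5. Reached multiple(s) of 5: 5 -> fragment 1 completed (1 total).
Step 3: advance 1 -> fork_pos = 5 + 1 = 6. Next multiple of 5 is 10 (not reached); still 1 fragment(s).
Step 4: advance 1 -> fork_pos = 6 + 1 = 7. Next multiple of 5 is 10 (not reached); still 1 fragment(s).
Step 5: advance 13 -> fork_pos = 7 + 13 = 20. Reached multiple(s) of 5: 10, 15, 20 -> fragments 2-4 completed (4 total).
Check: final fork_pos = 20; the multiples of 5 that are <= 20 are 5..20 -> 20 // 5 = 4 completed fragment(s).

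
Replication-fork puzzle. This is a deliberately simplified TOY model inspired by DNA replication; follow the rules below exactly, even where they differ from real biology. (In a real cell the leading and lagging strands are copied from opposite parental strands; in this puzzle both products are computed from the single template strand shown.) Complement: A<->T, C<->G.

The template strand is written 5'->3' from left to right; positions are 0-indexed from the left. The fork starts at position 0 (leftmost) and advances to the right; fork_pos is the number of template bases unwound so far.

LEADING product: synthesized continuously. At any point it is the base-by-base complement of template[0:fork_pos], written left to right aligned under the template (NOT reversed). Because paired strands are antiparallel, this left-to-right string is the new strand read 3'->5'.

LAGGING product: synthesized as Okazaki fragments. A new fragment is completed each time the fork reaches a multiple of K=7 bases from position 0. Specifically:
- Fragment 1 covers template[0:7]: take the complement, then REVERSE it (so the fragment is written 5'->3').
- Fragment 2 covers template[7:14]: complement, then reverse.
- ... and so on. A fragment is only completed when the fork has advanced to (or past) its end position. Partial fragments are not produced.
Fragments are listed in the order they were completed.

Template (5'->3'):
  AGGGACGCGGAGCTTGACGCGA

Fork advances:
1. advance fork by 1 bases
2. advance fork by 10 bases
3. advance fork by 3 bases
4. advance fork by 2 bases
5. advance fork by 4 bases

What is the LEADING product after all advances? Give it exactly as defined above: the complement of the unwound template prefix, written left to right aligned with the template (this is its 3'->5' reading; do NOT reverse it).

Step 1: advance 1 -> fork_pos = 0 + 1 = 1.
Step 2: advance 10 -> fork_pos = 1 + 10 = 11.
Step 3: advance 3 -> fork_pos = 11 + 3 = 14.
Step 4: advance 2 -> fork_pos = 14 + 2 = 16.
Step 5: advance 4 -> fork_pos = 16 + 4 = 20.
Unwound prefix: template[0:20] = AGGGACGCGGAGCTTGACGC
Complement it base by base (A<->T, C<->G), keeping left-to-right order:
  [0:5] AGGGA -> TCCCT
  [5:10] CGCGG -> GCGCC
  [10:15] AGCTT -> TCGAA
  [15:20] GACGC -> CTGCG
Concatenate: TCCCTGCGCCTCGAACTGCG (length 20; written aligned with the template, i.e. 3'->5').

Answer: TCCCTGCGCCTCGAACTGCG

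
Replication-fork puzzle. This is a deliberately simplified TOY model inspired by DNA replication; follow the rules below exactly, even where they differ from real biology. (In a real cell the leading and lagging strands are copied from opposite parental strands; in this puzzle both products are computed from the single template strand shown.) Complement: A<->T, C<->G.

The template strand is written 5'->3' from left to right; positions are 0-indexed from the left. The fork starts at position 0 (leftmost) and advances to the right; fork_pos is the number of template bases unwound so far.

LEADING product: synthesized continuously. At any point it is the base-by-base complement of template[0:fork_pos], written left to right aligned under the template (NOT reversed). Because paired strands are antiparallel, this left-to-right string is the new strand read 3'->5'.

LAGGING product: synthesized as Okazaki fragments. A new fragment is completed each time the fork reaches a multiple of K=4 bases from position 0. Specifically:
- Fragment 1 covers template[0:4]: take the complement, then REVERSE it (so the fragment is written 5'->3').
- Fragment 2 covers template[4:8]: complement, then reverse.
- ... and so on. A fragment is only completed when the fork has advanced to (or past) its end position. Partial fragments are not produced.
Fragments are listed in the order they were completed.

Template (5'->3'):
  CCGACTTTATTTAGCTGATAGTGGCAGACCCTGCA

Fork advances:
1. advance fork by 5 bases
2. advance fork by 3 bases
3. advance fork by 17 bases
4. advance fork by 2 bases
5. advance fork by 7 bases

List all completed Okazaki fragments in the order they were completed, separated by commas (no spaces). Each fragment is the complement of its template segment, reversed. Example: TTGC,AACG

Step 1: advance 5 -> fork_pos = 0 + 5 = 5. Reached multiple(s) of 4: 4 -> fragment 1 completed (1 total).
Step 2: advance 3 -> fork_pos = 5 + 3 = 8. Reached multiple(s) of 4: 8 -> fragment 2 completed (2 total).
Step 3: advance 17 -> fork_pos = 8 + 17 = 25. Reached multiple(s) of 4: 12, 16, 20, 24 -> fragments 3-6 completed (6 total).
Step 4: advance 2 -> fork_pos = 25 + 2 = 27. Next multiple of 4 is 28 (not reached); still 6 fragment(s).
Step 5: advance 7 -> fork_pos = 27 + 7 = 34. Reached multiple(s) of 4: 28, 32 -> fragments 7-8 completed (8 total).
Final fork_pos = 34, so 8 fragment(s) are complete. Build each: template segment -> complement -> reverse.
Fragment 1: template[0:4] = CCGA -> complement GGCT -> reversed TCGG
Fragment 2: template[4:8] = CTTT -> complement GAAA -> reversed AAAG
Fragment 3: template[8:12] = ATTT -> complement TAAA -> reversed AAAT
Fragment 4: template[12:16] = AGCT -> complement TCGA -> reversed AGCT
Fragment 5: template[16:20] = GATA -> complement CTAT -> reversed TATC
Fragment 6: template[20:24] = GTGG -> complement CACC -> reversed CCAC
Fragment 7: template[24:28] = CAGA -> complement GTCT -> reversed TCTG
Fragment 8: template[28:32] = CCCT -> complement GGGA -> reversed AGGG

Answer: TCGG,AAAG,AAAT,AGCT,TATC,CCAC,TCTG,AGGG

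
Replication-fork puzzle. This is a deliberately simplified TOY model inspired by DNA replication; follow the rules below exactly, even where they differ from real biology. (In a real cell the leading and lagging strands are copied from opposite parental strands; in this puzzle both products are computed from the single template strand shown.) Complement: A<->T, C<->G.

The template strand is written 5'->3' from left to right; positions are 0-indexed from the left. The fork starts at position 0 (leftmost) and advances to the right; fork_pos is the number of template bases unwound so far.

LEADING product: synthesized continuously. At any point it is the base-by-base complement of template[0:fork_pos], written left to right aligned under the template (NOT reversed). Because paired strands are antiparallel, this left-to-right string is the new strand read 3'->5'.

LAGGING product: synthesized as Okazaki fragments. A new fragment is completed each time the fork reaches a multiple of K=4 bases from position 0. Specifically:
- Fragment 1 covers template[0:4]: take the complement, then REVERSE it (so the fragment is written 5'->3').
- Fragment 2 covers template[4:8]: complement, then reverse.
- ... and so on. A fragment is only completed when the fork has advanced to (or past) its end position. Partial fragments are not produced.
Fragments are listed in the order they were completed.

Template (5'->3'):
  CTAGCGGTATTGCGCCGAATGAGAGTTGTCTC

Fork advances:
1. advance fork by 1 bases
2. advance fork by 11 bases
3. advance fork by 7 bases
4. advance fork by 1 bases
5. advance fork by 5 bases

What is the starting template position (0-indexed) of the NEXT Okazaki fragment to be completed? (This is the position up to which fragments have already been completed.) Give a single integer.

Step 1: advance 1 -> fork_pos = 0 + 1 = 1. Next multiple of 4 is 4 (not reached); still 0 fragment(s).
Step 2: advance 11 -> fork_pos = 1 + 11 = 12. Reached multiple(s) of 4: 4, 8, 12 -> fragments 1-3 completed (3 total).
Step 3: advance 7 -> fork_pos = 12 + 7 = 19. Reached multiple(s) of 4: 16 -> fragment 4 completed (4 total).
Step 4: advance 1 -> fork_pos = 19 + 1 = 20. Reached multiple(s) of 4: 20 -> fragment 5 completed (5 total).
Step 5: advance 5 -> fork_pos = 20 + 5 = 25. Reached multiple(s) of 4: 24 -> fragment 6 completed (6 total).
6 fragment(s) completed, covering template[0:24] (6 x 4 = 24). The next fragment, fragment 7, covers template[24:28], so it starts at position 24.

Answer: 24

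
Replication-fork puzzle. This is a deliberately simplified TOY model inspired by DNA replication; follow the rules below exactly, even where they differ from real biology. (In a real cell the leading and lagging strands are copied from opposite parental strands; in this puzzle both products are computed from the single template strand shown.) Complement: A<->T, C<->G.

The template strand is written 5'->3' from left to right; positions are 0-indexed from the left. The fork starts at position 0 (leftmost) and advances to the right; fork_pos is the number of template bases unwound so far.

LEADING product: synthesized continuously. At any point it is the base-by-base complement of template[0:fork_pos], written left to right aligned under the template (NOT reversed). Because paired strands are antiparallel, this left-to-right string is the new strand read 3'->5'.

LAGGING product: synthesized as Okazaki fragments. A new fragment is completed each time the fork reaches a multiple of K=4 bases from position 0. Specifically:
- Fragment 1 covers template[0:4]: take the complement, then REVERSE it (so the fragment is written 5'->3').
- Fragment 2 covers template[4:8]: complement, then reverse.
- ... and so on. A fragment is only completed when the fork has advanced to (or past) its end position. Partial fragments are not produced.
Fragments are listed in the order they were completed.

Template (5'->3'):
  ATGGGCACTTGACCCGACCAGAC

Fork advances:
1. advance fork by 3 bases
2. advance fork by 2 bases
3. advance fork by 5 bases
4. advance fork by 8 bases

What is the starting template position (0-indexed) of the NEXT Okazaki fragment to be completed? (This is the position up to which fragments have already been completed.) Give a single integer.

Answer: 16

Derivation:
Step 1: advance 3 -> fork_pos = 0 + 3 = 3. Next multiple of 4 is 4 (not reached); still 0 fragment(s).
Step 2: advance 2 -> fork_pos = 3 + 2 = 5. Reached multiple(s) of 4: 4 -> fragment 1 completed (1 total).
Step 3: advance 5 -> fork_pos = 5 + 5 = 10. Reached multiple(s) of 4: 8 -> fragment 2 completed (2 total).
Step 4: advance 8 -> fork_pos = 10 + 8 = 18. Reached multiple(s) of 4: 12, 16 -> fragments 3-4 completed (4 total).
4 fragment(s) completed, covering template[0:16] (4 x 4 = 16). The next fragment, fragment 5, covers template[16:20], so it starts at position 16.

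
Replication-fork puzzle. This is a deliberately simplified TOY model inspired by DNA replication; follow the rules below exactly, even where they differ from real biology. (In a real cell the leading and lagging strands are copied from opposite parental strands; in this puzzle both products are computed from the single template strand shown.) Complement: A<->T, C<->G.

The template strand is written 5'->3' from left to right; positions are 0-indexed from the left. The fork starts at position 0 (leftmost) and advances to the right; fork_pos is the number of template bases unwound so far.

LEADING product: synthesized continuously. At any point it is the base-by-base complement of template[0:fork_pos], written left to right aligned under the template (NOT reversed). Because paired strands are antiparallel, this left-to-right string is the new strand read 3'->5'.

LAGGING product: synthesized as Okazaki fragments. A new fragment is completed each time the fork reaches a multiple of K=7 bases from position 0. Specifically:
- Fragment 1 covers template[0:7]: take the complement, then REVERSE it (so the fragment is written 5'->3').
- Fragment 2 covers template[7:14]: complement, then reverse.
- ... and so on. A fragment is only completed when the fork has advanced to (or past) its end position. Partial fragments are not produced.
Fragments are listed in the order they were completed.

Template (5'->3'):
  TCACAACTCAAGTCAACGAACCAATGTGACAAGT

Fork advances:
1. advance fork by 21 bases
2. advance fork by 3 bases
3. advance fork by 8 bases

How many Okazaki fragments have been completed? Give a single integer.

Answer: 4

Derivation:
Step 1: advance 21 -> fork_pos = 0 + 21 = 21. Reached multiple(s) of 7: 7, 14, 21 -> fragments 1-3 completed (3 total).
Step 2: advance 3 -> fork_pos = 21 + 3 = 24. Next multiple of 7 is 28 (not reached); still 3 fragment(s).
Step 3: advance 8 -> fork_pos = 24 + 8 = 32. Reached multiple(s) of 7: 28 -> fragment 4 completed (4 total).
Check: final fork_pos = 32; the multiples of 7 that are <= 32 are 7..28 -> 32 // 7 = 4 completed fragment(s).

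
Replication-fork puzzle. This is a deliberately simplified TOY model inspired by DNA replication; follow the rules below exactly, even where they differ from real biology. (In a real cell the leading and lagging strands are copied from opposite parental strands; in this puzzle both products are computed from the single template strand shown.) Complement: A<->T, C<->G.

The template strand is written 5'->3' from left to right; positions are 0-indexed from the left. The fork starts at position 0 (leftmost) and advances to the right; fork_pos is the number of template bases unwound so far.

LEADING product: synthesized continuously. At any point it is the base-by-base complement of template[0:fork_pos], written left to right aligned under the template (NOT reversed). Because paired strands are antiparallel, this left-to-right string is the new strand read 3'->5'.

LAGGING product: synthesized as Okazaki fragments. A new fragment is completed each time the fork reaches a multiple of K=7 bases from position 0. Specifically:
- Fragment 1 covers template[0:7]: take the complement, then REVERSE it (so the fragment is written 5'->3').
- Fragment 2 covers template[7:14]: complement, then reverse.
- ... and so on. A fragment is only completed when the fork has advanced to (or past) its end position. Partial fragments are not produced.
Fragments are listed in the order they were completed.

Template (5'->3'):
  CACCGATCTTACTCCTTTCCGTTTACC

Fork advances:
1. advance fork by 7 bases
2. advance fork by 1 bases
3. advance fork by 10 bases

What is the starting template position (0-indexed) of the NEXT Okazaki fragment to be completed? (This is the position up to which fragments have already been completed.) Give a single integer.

Step 1: advance 7 -> fork_pos = 0 + 7 = 7. Reached multiple(s) of 7: 7 -> fragment 1 completed (1 total).
Step 2: advance 1 -> fork_pos = 7 + 1 = 8. Next multiple of 7 is 14 (not reached); still 1 fragment(s).
Step 3: advance 10 -> fork_pos = 8 + 10 = 18. Reached multiple(s) of 7: 14 -> fragment 2 completed (2 total).
2 fragment(s) completed, covering template[0:14] (2 x 7 = 14). The next fragment, fragment 3, covers template[14:21], so it starts at position 14.

Answer: 14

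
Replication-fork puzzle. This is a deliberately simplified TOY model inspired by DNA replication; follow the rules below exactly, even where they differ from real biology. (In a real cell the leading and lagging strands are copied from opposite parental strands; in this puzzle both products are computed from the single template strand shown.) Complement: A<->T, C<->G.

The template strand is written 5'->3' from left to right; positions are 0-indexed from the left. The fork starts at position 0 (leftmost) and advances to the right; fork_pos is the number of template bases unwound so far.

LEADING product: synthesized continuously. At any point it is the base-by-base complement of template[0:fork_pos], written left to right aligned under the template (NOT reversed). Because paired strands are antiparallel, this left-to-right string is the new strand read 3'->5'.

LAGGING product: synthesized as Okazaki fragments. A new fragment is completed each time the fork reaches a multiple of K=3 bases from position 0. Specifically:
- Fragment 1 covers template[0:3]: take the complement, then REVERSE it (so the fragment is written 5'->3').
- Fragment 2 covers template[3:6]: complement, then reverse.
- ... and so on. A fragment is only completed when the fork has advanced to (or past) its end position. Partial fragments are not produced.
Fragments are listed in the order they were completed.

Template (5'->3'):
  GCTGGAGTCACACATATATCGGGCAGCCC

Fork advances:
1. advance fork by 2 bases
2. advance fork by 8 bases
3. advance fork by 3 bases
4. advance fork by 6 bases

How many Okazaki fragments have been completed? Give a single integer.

Answer: 6

Derivation:
Step 1: advance 2 -> fork_pos = 0 + 2 = 2. Next multiple of 3 is 3 (not reached); still 0 fragment(s).
Step 2: advance 8 -> fork_pos = 2 + 8 = 10. Reached multiple(s) of 3: 3, 6, 9 -> fragments 1-3 completed (3 total).
Step 3: advance 3 -> fork_pos = 10 + 3 = 13. Reached multiple(s) of 3: 12 -> fragment 4 completed (4 total).
Step 4: advance 6 -> fork_pos = 13 + 6 = 19. Reached multiple(s) of 3: 15, 18 -> fragments 5-6 completed (6 total).
Check: final fork_pos = 19; the multiples of 3 that are <= 19 are 3..18 -> 19 // 3 = 6 completed fragment(s).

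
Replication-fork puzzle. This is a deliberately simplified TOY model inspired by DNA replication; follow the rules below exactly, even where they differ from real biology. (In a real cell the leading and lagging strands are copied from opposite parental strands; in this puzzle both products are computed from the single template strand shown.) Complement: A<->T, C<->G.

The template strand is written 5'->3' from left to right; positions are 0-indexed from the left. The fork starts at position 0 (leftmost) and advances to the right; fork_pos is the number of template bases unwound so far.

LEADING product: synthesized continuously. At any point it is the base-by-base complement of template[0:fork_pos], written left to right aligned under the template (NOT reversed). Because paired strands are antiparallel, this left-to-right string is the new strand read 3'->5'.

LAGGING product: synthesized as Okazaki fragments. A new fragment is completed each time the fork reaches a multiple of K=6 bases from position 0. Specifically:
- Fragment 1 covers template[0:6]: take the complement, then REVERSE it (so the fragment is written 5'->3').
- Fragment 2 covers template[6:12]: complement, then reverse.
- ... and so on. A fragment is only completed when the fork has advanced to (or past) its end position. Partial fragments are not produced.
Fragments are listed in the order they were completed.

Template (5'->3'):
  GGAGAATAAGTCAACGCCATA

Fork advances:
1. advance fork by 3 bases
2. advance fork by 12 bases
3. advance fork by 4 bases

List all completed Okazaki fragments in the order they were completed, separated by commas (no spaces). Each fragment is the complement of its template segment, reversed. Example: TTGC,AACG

Step 1: advance 3 -> fork_pos = 0 + 3 = 3. Next multiple of 6 is 6 (not reached); still 0 fragment(s).
Step 2: advance 12 -> fork_pos = 3 + 12 = 15. Reached multiple(s) of 6: 6, 12 -> fragments 1-2 completed (2 total).
Step 3: advance 4 -> fork_pos = 15 + 4 = 19. Reached multiple(s) of 6: 18 -> fragment 3 completed (3 total).
Final fork_pos = 19, so 3 fragment(s) are complete. Build each: template segment -> complement -> reverse.
Fragment 1: template[0:6] = GGAGAA -> complement CCTCTT -> reversed TTCTCC
Fragment 2: template[6:12] = TAAGTC -> complement ATTCAG -> reversed GACTTA
Fragment 3: template[12:18] = AACGCC -> complement TTGCGG -> reversed GGCGTT

Answer: TTCTCC,GACTTA,GGCGTT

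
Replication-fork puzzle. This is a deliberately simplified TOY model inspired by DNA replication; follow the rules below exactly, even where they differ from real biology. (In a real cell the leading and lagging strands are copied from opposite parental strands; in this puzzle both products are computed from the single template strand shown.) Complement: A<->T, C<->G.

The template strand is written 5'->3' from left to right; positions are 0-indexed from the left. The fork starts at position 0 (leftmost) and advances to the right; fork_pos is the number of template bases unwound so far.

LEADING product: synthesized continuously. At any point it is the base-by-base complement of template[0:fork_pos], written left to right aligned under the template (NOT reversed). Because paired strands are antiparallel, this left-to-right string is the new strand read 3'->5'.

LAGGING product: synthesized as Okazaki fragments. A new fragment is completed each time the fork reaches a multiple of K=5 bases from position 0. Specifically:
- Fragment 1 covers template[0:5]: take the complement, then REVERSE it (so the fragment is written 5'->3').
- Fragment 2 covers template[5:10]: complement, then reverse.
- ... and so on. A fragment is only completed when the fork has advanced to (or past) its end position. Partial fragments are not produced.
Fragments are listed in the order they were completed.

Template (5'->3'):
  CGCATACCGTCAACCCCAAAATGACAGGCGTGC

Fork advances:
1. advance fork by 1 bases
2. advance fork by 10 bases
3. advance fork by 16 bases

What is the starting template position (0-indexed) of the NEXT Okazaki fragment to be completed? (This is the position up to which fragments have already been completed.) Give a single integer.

Answer: 25

Derivation:
Step 1: advance 1 -> fork_pos = 0 + 1 = 1. Next multiple of 5 is 5 (not reached); still 0 fragment(s).
Step 2: advance 10 -> fork_pos = 1 + 10 = 11. Reached multiple(s) of 5: 5, 10 -> fragments 1-2 completed (2 total).
Step 3: advance 16 -> fork_pos = 11 + 16 = 27. Reached multiple(s) of 5: 15, 20, 25 -> fragments 3-5 completed (5 total).
5 fragment(s) completed, covering template[0:25] (5 x 5 = 25). The next fragment, fragment 6, covers template[25:30], so it starts at position 25.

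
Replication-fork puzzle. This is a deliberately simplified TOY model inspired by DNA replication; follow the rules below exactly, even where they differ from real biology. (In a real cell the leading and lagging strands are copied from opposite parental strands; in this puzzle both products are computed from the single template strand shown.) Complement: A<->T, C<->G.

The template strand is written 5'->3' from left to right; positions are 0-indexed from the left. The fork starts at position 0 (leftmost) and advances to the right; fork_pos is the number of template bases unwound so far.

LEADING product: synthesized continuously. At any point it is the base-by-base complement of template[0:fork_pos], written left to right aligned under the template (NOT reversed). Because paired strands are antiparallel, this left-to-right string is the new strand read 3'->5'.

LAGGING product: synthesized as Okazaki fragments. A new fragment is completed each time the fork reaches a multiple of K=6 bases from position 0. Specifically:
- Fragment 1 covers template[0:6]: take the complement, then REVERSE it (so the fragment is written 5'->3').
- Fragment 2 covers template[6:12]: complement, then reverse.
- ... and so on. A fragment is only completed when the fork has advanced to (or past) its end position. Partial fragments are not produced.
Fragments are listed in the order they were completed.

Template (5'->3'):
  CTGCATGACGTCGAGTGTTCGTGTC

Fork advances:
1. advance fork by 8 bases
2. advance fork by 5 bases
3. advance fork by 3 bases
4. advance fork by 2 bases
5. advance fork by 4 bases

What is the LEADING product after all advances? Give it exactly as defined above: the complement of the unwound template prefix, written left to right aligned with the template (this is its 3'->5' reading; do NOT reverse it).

Step 1: advance 8 -> fork_pos = 0 + 8 = 8.
Step 2: advance 5 -> fork_pos = 8 + 5 = 13.
Step 3: advance 3 -> fork_pos = 13 + 3 = 16.
Step 4: advance 2 -> fork_pos = 16 + 2 = 18.
Step 5: advance 4 -> fork_pos = 18 + 4 = 22.
Unwound prefix: template[0:22] = CTGCATGACGTCGAGTGTTCGT
Complement it base by base (A<->T, C<->G), keeping left-to-right order:
  [0:5] CTGCA -> GACGT
  [5:10] TGACG -> ACTGC
  [10:15] TCGAG -> AGCTC
  [15:20] TGTTC -> ACAAG
  [20:22] GT -> CA
Concatenate: GACGTACTGCAGCTCACAAGCA (length 22; written aligned with the template, i.e. 3'->5').

Answer: GACGTACTGCAGCTCACAAGCA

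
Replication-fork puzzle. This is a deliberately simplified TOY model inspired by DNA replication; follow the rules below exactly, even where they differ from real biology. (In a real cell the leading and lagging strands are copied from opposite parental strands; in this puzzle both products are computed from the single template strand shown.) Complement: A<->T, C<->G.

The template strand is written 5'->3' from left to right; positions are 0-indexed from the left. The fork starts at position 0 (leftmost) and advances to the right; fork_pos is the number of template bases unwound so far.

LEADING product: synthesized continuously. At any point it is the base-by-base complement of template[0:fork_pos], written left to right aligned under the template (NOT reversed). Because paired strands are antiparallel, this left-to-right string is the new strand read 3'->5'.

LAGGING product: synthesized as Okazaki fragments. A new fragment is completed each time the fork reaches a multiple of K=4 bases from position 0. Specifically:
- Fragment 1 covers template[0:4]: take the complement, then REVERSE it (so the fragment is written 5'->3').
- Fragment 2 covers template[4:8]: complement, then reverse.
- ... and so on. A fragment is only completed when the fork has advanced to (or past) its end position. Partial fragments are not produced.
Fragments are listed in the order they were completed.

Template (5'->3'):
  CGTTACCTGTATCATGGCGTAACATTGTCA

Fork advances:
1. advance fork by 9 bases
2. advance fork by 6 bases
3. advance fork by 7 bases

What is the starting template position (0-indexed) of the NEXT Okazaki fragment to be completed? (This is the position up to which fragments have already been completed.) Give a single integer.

Answer: 20

Derivation:
Step 1: advance 9 -> fork_pos = 0 + 9 = 9. Reached multiple(s) of 4: 4, 8 -> fragments 1-2 completed (2 total).
Step 2: advance 6 -> fork_pos = 9 + 6 = 15. Reached multiple(s) of 4: 12 -> fragment 3 completed (3 total).
Step 3: advance 7 -> fork_pos = 15 + 7 = 22. Reached multiple(s) of 4: 16, 20 -> fragments 4-5 completed (5 total).
5 fragment(s) completed, covering template[0:20] (5 x 4 = 20). The next fragment, fragment 6, covers template[20:24], so it starts at position 20.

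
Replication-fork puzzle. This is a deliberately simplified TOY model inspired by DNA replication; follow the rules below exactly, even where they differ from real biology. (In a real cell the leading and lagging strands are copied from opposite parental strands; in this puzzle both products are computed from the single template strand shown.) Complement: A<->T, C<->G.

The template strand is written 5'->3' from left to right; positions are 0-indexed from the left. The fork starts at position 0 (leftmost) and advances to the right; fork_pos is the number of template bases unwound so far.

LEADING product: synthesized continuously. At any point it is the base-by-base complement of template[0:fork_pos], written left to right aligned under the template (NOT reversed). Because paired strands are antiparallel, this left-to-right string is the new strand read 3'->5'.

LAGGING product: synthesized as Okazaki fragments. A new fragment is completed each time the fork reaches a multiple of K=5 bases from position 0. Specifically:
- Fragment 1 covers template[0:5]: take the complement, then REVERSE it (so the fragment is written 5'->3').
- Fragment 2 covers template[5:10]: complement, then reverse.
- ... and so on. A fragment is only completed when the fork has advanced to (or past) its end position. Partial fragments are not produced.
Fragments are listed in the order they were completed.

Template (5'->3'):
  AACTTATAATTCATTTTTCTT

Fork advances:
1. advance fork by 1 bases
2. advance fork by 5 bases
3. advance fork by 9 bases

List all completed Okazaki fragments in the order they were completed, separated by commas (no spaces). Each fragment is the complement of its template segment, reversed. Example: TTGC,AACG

Answer: AAGTT,ATTAT,AATGA

Derivation:
Step 1: advance 1 -> fork_pos = 0 + 1 = 1. Next multiple of 5 is 5 (not reached); still 0 fragment(s).
Step 2: advance 5 -> fork_pos = 1 + 5 = 6. Reached multiple(s) of 5: 5 -> fragment 1 completed (1 total).
Step 3: advance 9 -> fork_pos = 6 + 9 = 15. Reached multiple(s) of 5: 10, 15 -> fragments 2-3 completed (3 total).
Final fork_pos = 15, so 3 fragment(s) are complete. Build each: template segment -> complement -> reverse.
Fragment 1: template[0:5] = AACTT -> complement TTGAA -> reversed AAGTT
Fragment 2: template[5:10] = ATAAT -> complement TATTA -> reversed ATTAT
Fragment 3: template[10:15] = TCATT -> complement AGTAA -> reversed AATGA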